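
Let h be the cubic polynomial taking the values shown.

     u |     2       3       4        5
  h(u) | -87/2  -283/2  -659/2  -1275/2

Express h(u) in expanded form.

Write h(u) = au^3 + bu^2 + cu + d. Substituting each data point gives a linear system:
  8a + 4b + 2c + d = -87/2
  27a + 9b + 3c + d = -283/2
  64a + 16b + 4c + d = -659/2
  125a + 25b + 5c + d = -1275/2
Solving the system yields a = -5, b = 0, c = -3, d = 5/2.
So h(u) = -5u³ - 3u + 5/2.
Check: h(2) = -87/2. ✓

h(u) = -5u^3 - 3u + 5/2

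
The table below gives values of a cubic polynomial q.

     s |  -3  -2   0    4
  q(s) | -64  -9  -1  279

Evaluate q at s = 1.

0

Using the Lagrange interpolation formula with nodes -3, -2, 0, 4:
  L_0(s) = (s + 2)s(s - 4) / -21
  L_1(s) = (s + 3)s(s - 4) / 12
  L_2(s) = (s + 3)(s + 2)(s - 4) / -24
  L_3(s) = (s + 3)(s + 2)s / 168
Then q(s) = -64·L_0(s) - 9·L_1(s) - 1·L_2(s) + 279·L_3(s).
Expanding and collecting terms gives q(s) = 4s^3 + 3s^2 - 6s - 1.
Evaluating at s = 1: q(1) = 0.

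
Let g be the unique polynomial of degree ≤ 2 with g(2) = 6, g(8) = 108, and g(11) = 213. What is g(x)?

g(x) = 2x^2 - 3x + 4

Using the Lagrange interpolation formula with nodes 2, 8, 11:
  L_0(x) = (x - 8)(x - 11) / 54
  L_1(x) = (x - 2)(x - 11) / -18
  L_2(x) = (x - 2)(x - 8) / 27
Then g(x) = 6·L_0(x) + 108·L_1(x) + 213·L_2(x).
Expanding and collecting terms gives g(x) = 2x² - 3x + 4.
Check: g(11) = 213. ✓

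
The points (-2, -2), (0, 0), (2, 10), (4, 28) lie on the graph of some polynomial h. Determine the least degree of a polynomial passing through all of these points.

2

Forward differences of the values at t = -2, 0, 2, 4:
  h  : -2  0  10  28
  Δ  : 2  10  18
  Δ^2: 8  8
  Δ^3: 0
The second differences are constant (8) and nonzero, while all higher differences vanish, so the minimal degree is 2.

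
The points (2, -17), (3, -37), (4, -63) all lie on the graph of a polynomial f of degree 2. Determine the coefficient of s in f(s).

-5

Write f(s) = as^2 + bs + c. Substituting each data point gives a linear system:
  4a + 2b + c = -17
  9a + 3b + c = -37
  16a + 4b + c = -63
Solving the system yields a = -3, b = -5, c = 5.
So f(s) = -3s^2 - 5s + 5.
The coefficient of s is -5.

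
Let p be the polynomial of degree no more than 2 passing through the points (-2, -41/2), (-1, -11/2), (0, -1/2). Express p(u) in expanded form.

Write p(u) = au^2 + bu + c. Substituting each data point gives a linear system:
  4a - 2b + c = -41/2
  a - b + c = -11/2
  c = -1/2
Solving the system yields a = -5, b = 0, c = -1/2.
So p(u) = -5u^2 - 1/2.
Check: p(0) = -1/2. ✓

p(u) = -5u^2 - 1/2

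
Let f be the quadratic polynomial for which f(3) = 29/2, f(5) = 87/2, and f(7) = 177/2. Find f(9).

Forward differences of the values at u = 3, 5, 7:
  f  : 29/2  87/2  177/2
  Δ  : 29  45
  Δ^2: 16
The second differences are constant, confirming degree 2.
Interpolating (Newton forward form) and evaluating at u = 9 gives f(9) = 299/2.

299/2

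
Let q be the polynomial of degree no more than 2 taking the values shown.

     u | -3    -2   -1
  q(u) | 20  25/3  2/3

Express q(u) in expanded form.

q(u) = 2u^2 - (5/3)u - 3

Using the Lagrange interpolation formula with nodes -3, -2, -1:
  L_0(u) = (u + 2)(u + 1) / 2
  L_1(u) = (u + 3)(u + 1) / -1
  L_2(u) = (u + 3)(u + 2) / 2
Then q(u) = 20·L_0(u) + 25/3·L_1(u) + 2/3·L_2(u).
Expanding and collecting terms gives q(u) = 2u^2 - (5/3)u - 3.
Check: q(-3) = 20. ✓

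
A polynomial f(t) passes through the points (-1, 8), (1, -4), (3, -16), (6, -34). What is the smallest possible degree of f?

Divided differences on the nodes -1, 1, 3, 6:
  order 0: 8  -4  -16  -34
  order 1: -6  -6  -6
  order 2: 0  0
  order 3: 0
The order-1 divided differences are all -6 (nonzero) and every higher order vanishes, so the data lies on a polynomial of degree exactly 1.

1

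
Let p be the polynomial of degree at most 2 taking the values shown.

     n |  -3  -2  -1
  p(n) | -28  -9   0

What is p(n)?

p(n) = -5n^2 - 6n - 1

Write p(n) = an^2 + bn + c. Substituting each data point gives a linear system:
  9a - 3b + c = -28
  4a - 2b + c = -9
  a - b + c = 0
Solving the system yields a = -5, b = -6, c = -1.
So p(n) = -5n² - 6n - 1.
Check: p(-1) = 0. ✓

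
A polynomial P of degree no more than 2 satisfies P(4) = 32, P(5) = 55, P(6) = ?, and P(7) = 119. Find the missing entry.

84

The 3 known points determine the degree-2 polynomial uniquely.
Write P(u) = au^2 + bu + c. Substituting each data point gives a linear system:
  16a + 4b + c = 32
  25a + 5b + c = 55
  49a + 7b + c = 119
Solving the system yields a = 3, b = -4, c = 0.
So P(u) = 3u^2 - 4u.
Then P(6) = 84.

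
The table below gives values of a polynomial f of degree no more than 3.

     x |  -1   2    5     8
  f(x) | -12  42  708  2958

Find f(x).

Write f(x) = ax^3 + bx^2 + cx + d. Substituting each data point gives a linear system:
  -a + b - c + d = -12
  8a + 4b + 2c + d = 42
  125a + 25b + 5c + d = 708
  512a + 64b + 8c + d = 2958
Solving the system yields a = 6, b = -2, c = 2, d = -2.
So f(x) = 6x^3 - 2x^2 + 2x - 2.
Check: f(5) = 708. ✓

f(x) = 6x^3 - 2x^2 + 2x - 2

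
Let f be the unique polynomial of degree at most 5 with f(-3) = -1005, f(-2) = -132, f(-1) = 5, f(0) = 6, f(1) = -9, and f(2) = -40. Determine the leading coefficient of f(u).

Write f(u) = au^5 + bu^4 + cu^3 + du^2 + eu + k. Substituting each data point gives a linear system:
  -243a + 81b - 27c + 9d - 3e + k = -1005
  -32a + 16b - 8c + 4d - 2e + k = -132
  -a + b - c + d - e + k = 5
  k = 6
  a + b + c + d + e + k = -9
  32a + 16b + 8c + 4d + 2e + k = -40
Solving the system yields a = 3, b = -5, c = -5, d = -3, e = -5, k = 6.
So f(u) = 3u⁵ - 5u⁴ - 5u³ - 3u² - 5u + 6.
The leading coefficient is 3.

3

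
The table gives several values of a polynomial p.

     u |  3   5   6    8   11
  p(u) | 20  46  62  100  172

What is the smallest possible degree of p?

Divided differences on the nodes 3, 5, 6, 8, 11:
  order 0: 20  46  62  100  172
  order 1: 13  16  19  24
  order 2: 1  1  1
  order 3: 0  0
  order 4: 0
The order-2 divided differences are all 1 (nonzero) and every higher order vanishes, so the data lies on a polynomial of degree exactly 2.

2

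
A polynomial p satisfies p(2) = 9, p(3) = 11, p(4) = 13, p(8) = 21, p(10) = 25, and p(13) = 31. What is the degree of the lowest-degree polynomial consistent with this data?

1

Divided differences on the nodes 2, 3, 4, 8, 10, 13:
  order 0: 9  11  13  21  25  31
  order 1: 2  2  2  2  2
  order 2: 0  0  0  0
  order 3: 0  0  0
  order 4: 0  0
  order 5: 0
The order-1 divided differences are all 2 (nonzero) and every higher order vanishes, so the data lies on a polynomial of degree exactly 1.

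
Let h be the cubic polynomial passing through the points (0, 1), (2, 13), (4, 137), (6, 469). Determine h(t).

Using the Lagrange interpolation formula with nodes 0, 2, 4, 6:
  L_0(t) = (t - 2)(t - 4)(t - 6) / -48
  L_1(t) = t(t - 4)(t - 6) / 16
  L_2(t) = t(t - 2)(t - 6) / -16
  L_3(t) = t(t - 2)(t - 4) / 48
Then h(t) = 1·L_0(t) + 13·L_1(t) + 137·L_2(t) + 469·L_3(t).
Expanding and collecting terms gives h(t) = 2t^3 + 2t^2 - 6t + 1.
Check: h(0) = 1. ✓

h(t) = 2t^3 + 2t^2 - 6t + 1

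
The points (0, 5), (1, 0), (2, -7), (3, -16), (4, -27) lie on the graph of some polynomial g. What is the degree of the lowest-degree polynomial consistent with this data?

2

Forward differences of the values at u = 0, 1, 2, 3, 4:
  g  : 5  0  -7  -16  -27
  Δ  : -5  -7  -9  -11
  Δ^2: -2  -2  -2
  Δ^3: 0  0
  Δ^4: 0
The second differences are constant (-2) and nonzero, while all higher differences vanish, so the minimal degree is 2.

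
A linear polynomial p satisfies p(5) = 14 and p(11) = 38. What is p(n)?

Using the Lagrange interpolation formula with nodes 5, 11:
  L_0(n) = (n - 11) / -6
  L_1(n) = (n - 5) / 6
Then p(n) = 14·L_0(n) + 38·L_1(n).
Expanding and collecting terms gives p(n) = 4n - 6.
Check: p(11) = 38. ✓

p(n) = 4n - 6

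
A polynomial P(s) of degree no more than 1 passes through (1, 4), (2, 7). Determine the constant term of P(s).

1

Write P(s) = as + b. Substituting each data point gives a linear system:
  a + b = 4
  2a + b = 7
Solving the system yields a = 3, b = 1.
So P(s) = 3s + 1.
The constant term is 1.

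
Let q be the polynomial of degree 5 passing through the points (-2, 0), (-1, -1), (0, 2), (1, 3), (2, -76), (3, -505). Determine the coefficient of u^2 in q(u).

Write q(u) = au^5 + bu^4 + cu^3 + du^2 + eu + k. Substituting each data point gives a linear system:
  -32a + 16b - 8c + 4d - 2e + k = 0
  -a + b - c + d - e + k = -1
  k = 2
  a + b + c + d + e + k = 3
  32a + 16b + 8c + 4d + 2e + k = -76
  243a + 81b + 27c + 9d + 3e + k = -505
Solving the system yields a = -1, b = -3, c = -2, d = 2, e = 5, k = 2.
So q(u) = -u^5 - 3u^4 - 2u^3 + 2u^2 + 5u + 2.
The coefficient of u^2 is 2.

2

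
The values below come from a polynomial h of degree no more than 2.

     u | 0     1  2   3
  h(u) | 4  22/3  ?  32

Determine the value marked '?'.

The 3 known points determine the degree-2 polynomial uniquely.
Write h(u) = au^2 + bu + c. Substituting each data point gives a linear system:
  c = 4
  a + b + c = 22/3
  9a + 3b + c = 32
Solving the system yields a = 3, b = 1/3, c = 4.
So h(u) = 3u^2 + (1/3)u + 4.
Then h(2) = 50/3.

50/3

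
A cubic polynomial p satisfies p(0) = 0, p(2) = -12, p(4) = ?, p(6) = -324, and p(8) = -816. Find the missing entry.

On equispaced nodes a degree-3 polynomial has vanishing fourth forward difference, so
  p(0) - 4·p(2) + 6·p(4) - 4·p(6) + p(8) = 0.
Substituting the known values and solving for p(4):
  6·p(4) = -528
  p(4) = -88.

-88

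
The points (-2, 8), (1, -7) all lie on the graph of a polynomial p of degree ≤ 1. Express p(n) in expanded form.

Write p(n) = an + b. Substituting each data point gives a linear system:
  -2a + b = 8
  a + b = -7
Solving the system yields a = -5, b = -2.
So p(n) = -5n - 2.
Check: p(1) = -7. ✓

p(n) = -5n - 2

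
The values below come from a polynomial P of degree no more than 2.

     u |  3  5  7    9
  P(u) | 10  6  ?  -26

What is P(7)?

On equispaced nodes a degree-2 polynomial has vanishing third forward difference, so
  - P(3) + 3·P(5) - 3·P(7) + P(9) = 0.
Substituting the known values and solving for P(7):
  -3·P(7) = 18
  P(7) = -6.

-6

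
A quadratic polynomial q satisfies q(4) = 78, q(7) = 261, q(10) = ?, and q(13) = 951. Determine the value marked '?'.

552

On equispaced nodes a degree-2 polynomial has vanishing third forward difference, so
  - q(4) + 3·q(7) - 3·q(10) + q(13) = 0.
Substituting the known values and solving for q(10):
  -3·q(10) = -1656
  q(10) = 552.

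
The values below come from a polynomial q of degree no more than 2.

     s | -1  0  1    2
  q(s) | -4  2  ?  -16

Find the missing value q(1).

The 3 known points determine the degree-2 polynomial uniquely.
Write q(s) = as^2 + bs + c. Substituting each data point gives a linear system:
  a - b + c = -4
  c = 2
  4a + 2b + c = -16
Solving the system yields a = -5, b = 1, c = 2.
So q(s) = -5s^2 + s + 2.
Then q(1) = -2.

-2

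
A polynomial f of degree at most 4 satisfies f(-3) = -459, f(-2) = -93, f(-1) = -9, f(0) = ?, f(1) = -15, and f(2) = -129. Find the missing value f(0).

The 5 known points determine the degree-4 polynomial uniquely.
Write f(u) = au^4 + bu^3 + cu^2 + du + e. Substituting each data point gives a linear system:
  81a - 27b + 9c - 3d + e = -459
  16a - 8b + 4c - 2d + e = -93
  a - b + c - d + e = -9
  a + b + c + d + e = -15
  16a + 8b + 4c + 2d + e = -129
Solving the system yields a = -6, b = -2, c = -3, d = -1, e = -3.
So f(u) = -6u^4 - 2u^3 - 3u^2 - u - 3.
Then f(0) = -3.

-3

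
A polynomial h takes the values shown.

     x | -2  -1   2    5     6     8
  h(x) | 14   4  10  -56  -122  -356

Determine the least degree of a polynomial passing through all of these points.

3

Divided differences on the nodes -2, -1, 2, 5, 6, 8:
  order 0: 14  4  10  -56  -122  -356
  order 1: -10  2  -22  -66  -117
  order 2: 3  -4  -11  -17
  order 3: -1  -1  -1
  order 4: 0  0
  order 5: 0
The order-3 divided differences are all -1 (nonzero) and every higher order vanishes, so the data lies on a polynomial of degree exactly 3.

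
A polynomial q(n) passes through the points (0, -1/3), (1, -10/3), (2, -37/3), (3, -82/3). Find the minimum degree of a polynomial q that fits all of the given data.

Forward differences of the values at n = 0, 1, 2, 3:
  q  : -1/3  -10/3  -37/3  -82/3
  Δ  : -3  -9  -15
  Δ^2: -6  -6
  Δ^3: 0
The second differences are constant (-6) and nonzero, while all higher differences vanish, so the minimal degree is 2.

2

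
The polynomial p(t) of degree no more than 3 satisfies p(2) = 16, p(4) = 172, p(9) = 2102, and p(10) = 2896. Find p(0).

-4

Write p(t) = at^3 + bt^2 + ct + d. Substituting each data point gives a linear system:
  8a + 4b + 2c + d = 16
  64a + 16b + 4c + d = 172
  729a + 81b + 9c + d = 2102
  1000a + 100b + 10c + d = 2896
Solving the system yields a = 3, b = -1, c = 0, d = -4.
So p(t) = 3t^3 - t^2 - 4.
Then p(0) = -4.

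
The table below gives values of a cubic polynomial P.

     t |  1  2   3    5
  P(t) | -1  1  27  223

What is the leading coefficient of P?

Write P(t) = at^3 + bt^2 + ct + d. Substituting each data point gives a linear system:
  a + b + c + d = -1
  8a + 4b + 2c + d = 1
  27a + 9b + 3c + d = 27
  125a + 25b + 5c + d = 223
Solving the system yields a = 3, b = -6, c = -1, d = 3.
So P(t) = 3t^3 - 6t^2 - t + 3.
The leading coefficient is 3.

3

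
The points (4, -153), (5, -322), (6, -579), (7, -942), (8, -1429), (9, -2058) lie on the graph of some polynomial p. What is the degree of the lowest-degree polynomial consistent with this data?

3

Forward differences of the values at t = 4, 5, 6, 7, 8, 9:
  p  : -153  -322  -579  -942  -1429  -2058
  Δ  : -169  -257  -363  -487  -629
  Δ^2: -88  -106  -124  -142
  Δ^3: -18  -18  -18
  Δ^4: 0  0
  Δ^5: 0
The third differences are constant (-18) and nonzero, while all higher differences vanish, so the minimal degree is 3.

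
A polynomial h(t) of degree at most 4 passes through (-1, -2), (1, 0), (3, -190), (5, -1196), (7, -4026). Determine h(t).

h(t) = -t^4 - 5t^3 + t^2 + 6t - 1

Write h(t) = at^4 + bt^3 + ct^2 + dt + e. Substituting each data point gives a linear system:
  a - b + c - d + e = -2
  a + b + c + d + e = 0
  81a + 27b + 9c + 3d + e = -190
  625a + 125b + 25c + 5d + e = -1196
  2401a + 343b + 49c + 7d + e = -4026
Solving the system yields a = -1, b = -5, c = 1, d = 6, e = -1.
So h(t) = -t^4 - 5t^3 + t^2 + 6t - 1.
Check: h(5) = -1196. ✓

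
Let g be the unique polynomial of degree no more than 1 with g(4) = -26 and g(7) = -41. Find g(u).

Write g(u) = au + b. Substituting each data point gives a linear system:
  4a + b = -26
  7a + b = -41
Solving the system yields a = -5, b = -6.
So g(u) = -5u - 6.
Check: g(7) = -41. ✓

g(u) = -5u - 6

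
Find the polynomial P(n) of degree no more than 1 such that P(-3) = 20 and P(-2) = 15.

P(n) = -5n + 5

Write P(n) = an + b. Substituting each data point gives a linear system:
  -3a + b = 20
  -2a + b = 15
Solving the system yields a = -5, b = 5.
So P(n) = -5n + 5.
Check: P(-2) = 15. ✓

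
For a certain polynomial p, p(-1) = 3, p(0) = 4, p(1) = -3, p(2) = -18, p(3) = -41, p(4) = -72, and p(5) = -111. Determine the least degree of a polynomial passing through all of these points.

Forward differences of the values at t = -1, 0, 1, 2, 3, 4, 5:
  p  : 3  4  -3  -18  -41  -72  -111
  Δ  : 1  -7  -15  -23  -31  -39
  Δ^2: -8  -8  -8  -8  -8
  Δ^3: 0  0  0  0
  Δ^4: 0  0  0
  Δ^5: 0  0
  Δ^6: 0
The second differences are constant (-8) and nonzero, while all higher differences vanish, so the minimal degree is 2.

2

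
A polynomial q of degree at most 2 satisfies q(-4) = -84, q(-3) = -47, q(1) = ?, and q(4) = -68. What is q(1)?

1

The 3 known points determine the degree-2 polynomial uniquely.
Write q(u) = au^2 + bu + c. Substituting each data point gives a linear system:
  16a - 4b + c = -84
  9a - 3b + c = -47
  16a + 4b + c = -68
Solving the system yields a = -5, b = 2, c = 4.
So q(u) = -5u^2 + 2u + 4.
Then q(1) = 1.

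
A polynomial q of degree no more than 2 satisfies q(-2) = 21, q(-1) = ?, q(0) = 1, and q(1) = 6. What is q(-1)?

On equispaced nodes a degree-2 polynomial has vanishing third forward difference, so
  - q(-2) + 3·q(-1) - 3·q(0) + q(1) = 0.
Substituting the known values and solving for q(-1):
  3·q(-1) = 18
  q(-1) = 6.

6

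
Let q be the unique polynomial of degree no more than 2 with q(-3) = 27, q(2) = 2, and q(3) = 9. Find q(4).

Using the Lagrange interpolation formula with nodes -3, 2, 3:
  L_0(t) = (t - 2)(t - 3) / 30
  L_1(t) = (t + 3)(t - 3) / -5
  L_2(t) = (t + 3)(t - 2) / 6
Then q(t) = 27·L_0(t) + 2·L_1(t) + 9·L_2(t).
Expanding and collecting terms gives q(t) = 2t^2 - 3t.
Evaluating at t = 4: q(4) = 20.

20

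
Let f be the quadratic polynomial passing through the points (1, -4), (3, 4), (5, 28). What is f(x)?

f(x) = 2x^2 - 4x - 2

Write f(x) = ax^2 + bx + c. Substituting each data point gives a linear system:
  a + b + c = -4
  9a + 3b + c = 4
  25a + 5b + c = 28
Solving the system yields a = 2, b = -4, c = -2.
So f(x) = 2x^2 - 4x - 2.
Check: f(3) = 4. ✓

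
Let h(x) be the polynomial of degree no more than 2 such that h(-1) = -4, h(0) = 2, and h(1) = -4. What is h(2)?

-22

Using the Lagrange interpolation formula with nodes -1, 0, 1:
  L_0(x) = x(x - 1) / 2
  L_1(x) = (x + 1)(x - 1) / -1
  L_2(x) = (x + 1)x / 2
Then h(x) = -4·L_0(x) + 2·L_1(x) - 4·L_2(x).
Expanding and collecting terms gives h(x) = -6x² + 2.
Evaluating at x = 2: h(2) = -22.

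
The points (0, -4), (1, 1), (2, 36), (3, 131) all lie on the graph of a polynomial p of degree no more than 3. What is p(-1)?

Using the Lagrange interpolation formula with nodes 0, 1, 2, 3:
  L_0(n) = (n - 1)(n - 2)(n - 3) / -6
  L_1(n) = n(n - 2)(n - 3) / 2
  L_2(n) = n(n - 1)(n - 3) / -2
  L_3(n) = n(n - 1)(n - 2) / 6
Then p(n) = -4·L_0(n) + 1·L_1(n) + 36·L_2(n) + 131·L_3(n).
Expanding and collecting terms gives p(n) = 5n³ - 4.
Evaluating at n = -1: p(-1) = -9.

-9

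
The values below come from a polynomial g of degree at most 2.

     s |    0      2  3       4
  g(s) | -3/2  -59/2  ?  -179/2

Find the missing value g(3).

-111/2

The 3 known points determine the degree-2 polynomial uniquely.
Write g(s) = as^2 + bs + c. Substituting each data point gives a linear system:
  c = -3/2
  4a + 2b + c = -59/2
  16a + 4b + c = -179/2
Solving the system yields a = -4, b = -6, c = -3/2.
So g(s) = -4s² - 6s - 3/2.
Then g(3) = -111/2.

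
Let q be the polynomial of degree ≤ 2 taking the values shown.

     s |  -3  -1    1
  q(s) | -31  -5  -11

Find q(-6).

Using the Lagrange interpolation formula with nodes -3, -1, 1:
  L_0(s) = (s + 1)(s - 1) / 8
  L_1(s) = (s + 3)(s - 1) / -4
  L_2(s) = (s + 3)(s + 1) / 8
Then q(s) = -31·L_0(s) - 5·L_1(s) - 11·L_2(s).
Expanding and collecting terms gives q(s) = -4s² - 3s - 4.
Evaluating at s = -6: q(-6) = -130.

-130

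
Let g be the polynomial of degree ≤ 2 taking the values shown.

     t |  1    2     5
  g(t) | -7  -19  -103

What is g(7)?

Using the Lagrange interpolation formula with nodes 1, 2, 5:
  L_0(t) = (t - 2)(t - 5) / 4
  L_1(t) = (t - 1)(t - 5) / -3
  L_2(t) = (t - 1)(t - 2) / 12
Then g(t) = -7·L_0(t) - 19·L_1(t) - 103·L_2(t).
Expanding and collecting terms gives g(t) = -4t^2 - 3.
Evaluating at t = 7: g(7) = -199.

-199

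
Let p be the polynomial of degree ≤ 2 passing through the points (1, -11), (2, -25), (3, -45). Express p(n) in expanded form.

p(n) = -3n^2 - 5n - 3

Write p(n) = an^2 + bn + c. Substituting each data point gives a linear system:
  a + b + c = -11
  4a + 2b + c = -25
  9a + 3b + c = -45
Solving the system yields a = -3, b = -5, c = -3.
So p(n) = -3n^2 - 5n - 3.
Check: p(1) = -11. ✓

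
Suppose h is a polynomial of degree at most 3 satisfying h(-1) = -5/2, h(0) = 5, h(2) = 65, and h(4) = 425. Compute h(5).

Write h(s) = as^3 + bs^2 + cs + d. Substituting each data point gives a linear system:
  -a + b - c + d = -5/2
  d = 5
  8a + 4b + 2c + d = 65
  64a + 16b + 4c + d = 425
Solving the system yields a = 6, b = 3/2, c = 3, d = 5.
So h(s) = 6s^3 + (3/2)s^2 + 3s + 5.
Then h(5) = 1615/2.

1615/2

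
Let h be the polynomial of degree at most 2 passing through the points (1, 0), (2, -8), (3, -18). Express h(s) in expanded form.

Write h(s) = as^2 + bs + c. Substituting each data point gives a linear system:
  a + b + c = 0
  4a + 2b + c = -8
  9a + 3b + c = -18
Solving the system yields a = -1, b = -5, c = 6.
So h(s) = -s² - 5s + 6.
Check: h(1) = 0. ✓

h(s) = -s^2 - 5s + 6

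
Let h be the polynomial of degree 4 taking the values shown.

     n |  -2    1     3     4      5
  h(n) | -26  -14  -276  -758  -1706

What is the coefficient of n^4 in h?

-2

Write h(n) = an^4 + bn^3 + cn^2 + dn + e. Substituting each data point gives a linear system:
  16a - 8b + 4c - 2d + e = -26
  a + b + c + d + e = -14
  81a + 27b + 9c + 3d + e = -276
  256a + 64b + 16c + 4d + e = -758
  625a + 125b + 25c + 5d + e = -1706
Solving the system yields a = -2, b = -3, c = -3, d = 0, e = -6.
So h(n) = -2n^4 - 3n^3 - 3n^2 - 6.
The leading coefficient is -2.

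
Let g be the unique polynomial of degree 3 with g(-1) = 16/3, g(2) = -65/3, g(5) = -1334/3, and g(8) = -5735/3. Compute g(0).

Forward differences of the values at x = -1, 2, 5, 8:
  g  : 16/3  -65/3  -1334/3  -5735/3
  Δ  : -27  -423  -1467
  Δ^2: -396  -1044
  Δ^3: -648
The third differences are constant, confirming degree 3.
Interpolating (Newton forward form) and evaluating at x = 0 gives g(0) = 1/3.

1/3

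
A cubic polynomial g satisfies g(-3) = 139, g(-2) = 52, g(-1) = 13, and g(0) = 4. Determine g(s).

Write g(s) = as^3 + bs^2 + cs + d. Substituting each data point gives a linear system:
  -27a + 9b - 3c + d = 139
  -8a + 4b - 2c + d = 52
  -a + b - c + d = 13
  d = 4
Solving the system yields a = -3, b = 6, c = 0, d = 4.
So g(s) = -3s^3 + 6s^2 + 4.
Check: g(-2) = 52. ✓

g(s) = -3s^3 + 6s^2 + 4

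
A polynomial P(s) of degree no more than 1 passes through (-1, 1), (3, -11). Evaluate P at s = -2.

4

Write P(s) = as + b. Substituting each data point gives a linear system:
  -a + b = 1
  3a + b = -11
Solving the system yields a = -3, b = -2.
So P(s) = -3s - 2.
Then P(-2) = 4.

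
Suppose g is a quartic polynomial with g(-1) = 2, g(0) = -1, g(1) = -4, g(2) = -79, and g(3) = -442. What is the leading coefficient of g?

-6

Write g(n) = an^4 + bn^3 + cn^2 + dn + e. Substituting each data point gives a linear system:
  a - b + c - d + e = 2
  e = -1
  a + b + c + d + e = -4
  16a + 8b + 4c + 2d + e = -79
  81a + 27b + 9c + 3d + e = -442
Solving the system yields a = -6, b = 0, c = 6, d = -3, e = -1.
So g(n) = -6n^4 + 6n^2 - 3n - 1.
The leading coefficient is -6.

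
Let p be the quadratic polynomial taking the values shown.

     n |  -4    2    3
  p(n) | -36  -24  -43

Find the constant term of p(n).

Write p(n) = an^2 + bn + c. Substituting each data point gives a linear system:
  16a - 4b + c = -36
  4a + 2b + c = -24
  9a + 3b + c = -43
Solving the system yields a = -3, b = -4, c = -4.
So p(n) = -3n^2 - 4n - 4.
The constant term is -4.

-4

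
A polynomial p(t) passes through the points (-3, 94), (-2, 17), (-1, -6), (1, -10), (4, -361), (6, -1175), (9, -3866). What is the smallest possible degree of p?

3

Divided differences on the nodes -3, -2, -1, 1, 4, 6, 9:
  order 0: 94  17  -6  -10  -361  -1175  -3866
  order 1: -77  -23  -2  -117  -407  -897
  order 2: 27  7  -23  -58  -98
  order 3: -5  -5  -5  -5
  order 4: 0  0  0
  order 5: 0  0
  order 6: 0
The order-3 divided differences are all -5 (nonzero) and every higher order vanishes, so the data lies on a polynomial of degree exactly 3.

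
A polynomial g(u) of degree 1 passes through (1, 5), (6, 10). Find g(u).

Write g(u) = au + b. Substituting each data point gives a linear system:
  a + b = 5
  6a + b = 10
Solving the system yields a = 1, b = 4.
So g(u) = u + 4.
Check: g(1) = 5. ✓

g(u) = u + 4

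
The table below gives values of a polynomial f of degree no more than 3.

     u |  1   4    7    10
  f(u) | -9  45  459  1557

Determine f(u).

f(u) = 2u^3 - 4u^2 - 4u - 3

Write f(u) = au^3 + bu^2 + cu + d. Substituting each data point gives a linear system:
  a + b + c + d = -9
  64a + 16b + 4c + d = 45
  343a + 49b + 7c + d = 459
  1000a + 100b + 10c + d = 1557
Solving the system yields a = 2, b = -4, c = -4, d = -3.
So f(u) = 2u^3 - 4u^2 - 4u - 3.
Check: f(4) = 45. ✓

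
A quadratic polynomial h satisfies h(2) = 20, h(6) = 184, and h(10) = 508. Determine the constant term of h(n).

-2

Write h(n) = an^2 + bn + c. Substituting each data point gives a linear system:
  4a + 2b + c = 20
  36a + 6b + c = 184
  100a + 10b + c = 508
Solving the system yields a = 5, b = 1, c = -2.
So h(n) = 5n^2 + n - 2.
The constant term is -2.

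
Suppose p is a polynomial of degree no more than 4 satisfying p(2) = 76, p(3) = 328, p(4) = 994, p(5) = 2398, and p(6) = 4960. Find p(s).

Write p(s) = as^4 + bs^3 + cs^2 + ds + e. Substituting each data point gives a linear system:
  16a + 8b + 4c + 2d + e = 76
  81a + 27b + 9c + 3d + e = 328
  256a + 64b + 16c + 4d + e = 994
  625a + 125b + 25c + 5d + e = 2398
  1296a + 216b + 36c + 6d + e = 4960
Solving the system yields a = 4, b = -2, c = 5, d = 5, e = -2.
So p(s) = 4s⁴ - 2s³ + 5s² + 5s - 2.
Check: p(3) = 328. ✓

p(s) = 4s^4 - 2s^3 + 5s^2 + 5s - 2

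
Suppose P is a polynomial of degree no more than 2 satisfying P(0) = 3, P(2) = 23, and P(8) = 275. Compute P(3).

45

Using the Lagrange interpolation formula with nodes 0, 2, 8:
  L_0(n) = (n - 2)(n - 8) / 16
  L_1(n) = n(n - 8) / -12
  L_2(n) = n(n - 2) / 48
Then P(n) = 3·L_0(n) + 23·L_1(n) + 275·L_2(n).
Expanding and collecting terms gives P(n) = 4n^2 + 2n + 3.
Evaluating at n = 3: P(3) = 45.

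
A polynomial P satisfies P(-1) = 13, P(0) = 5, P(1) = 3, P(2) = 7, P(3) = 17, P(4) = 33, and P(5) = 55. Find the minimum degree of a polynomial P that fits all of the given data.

2

Forward differences of the values at t = -1, 0, 1, 2, 3, 4, 5:
  P  : 13  5  3  7  17  33  55
  Δ  : -8  -2  4  10  16  22
  Δ^2: 6  6  6  6  6
  Δ^3: 0  0  0  0
  Δ^4: 0  0  0
  Δ^5: 0  0
  Δ^6: 0
The second differences are constant (6) and nonzero, while all higher differences vanish, so the minimal degree is 2.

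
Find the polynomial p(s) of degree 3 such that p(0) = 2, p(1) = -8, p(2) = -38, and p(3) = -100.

Using the Lagrange interpolation formula with nodes 0, 1, 2, 3:
  L_0(s) = (s - 1)(s - 2)(s - 3) / -6
  L_1(s) = s(s - 2)(s - 3) / 2
  L_2(s) = s(s - 1)(s - 3) / -2
  L_3(s) = s(s - 1)(s - 2) / 6
Then p(s) = 2·L_0(s) - 8·L_1(s) - 38·L_2(s) - 100·L_3(s).
Expanding and collecting terms gives p(s) = -2s^3 - 4s^2 - 4s + 2.
Check: p(1) = -8. ✓

p(s) = -2s^3 - 4s^2 - 4s + 2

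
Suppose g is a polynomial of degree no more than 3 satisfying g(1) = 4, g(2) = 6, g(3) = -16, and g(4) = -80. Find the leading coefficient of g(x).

Write g(x) = ax^3 + bx^2 + cx + d. Substituting each data point gives a linear system:
  a + b + c + d = 4
  8a + 4b + 2c + d = 6
  27a + 9b + 3c + d = -16
  64a + 16b + 4c + d = -80
Solving the system yields a = -3, b = 6, c = 5, d = -4.
So g(x) = -3x^3 + 6x^2 + 5x - 4.
The leading coefficient is -3.

-3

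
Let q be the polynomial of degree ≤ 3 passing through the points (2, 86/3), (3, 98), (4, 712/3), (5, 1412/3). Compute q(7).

3946/3

Forward differences of the values at x = 2, 3, 4, 5:
  q  : 86/3  98  712/3  1412/3
  Δ  : 208/3  418/3  700/3
  Δ^2: 70  94
  Δ^3: 24
The third differences are constant, confirming degree 3.
Interpolating (Newton forward form) and evaluating at x = 7 gives q(7) = 3946/3.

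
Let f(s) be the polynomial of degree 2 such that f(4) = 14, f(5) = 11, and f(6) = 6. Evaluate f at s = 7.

Using the Lagrange interpolation formula with nodes 4, 5, 6:
  L_0(s) = (s - 5)(s - 6) / 2
  L_1(s) = (s - 4)(s - 6) / -1
  L_2(s) = (s - 4)(s - 5) / 2
Then f(s) = 14·L_0(s) + 11·L_1(s) + 6·L_2(s).
Expanding and collecting terms gives f(s) = -s^2 + 6s + 6.
Evaluating at s = 7: f(7) = -1.

-1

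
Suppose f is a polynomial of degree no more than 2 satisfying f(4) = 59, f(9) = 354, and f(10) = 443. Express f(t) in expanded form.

f(t) = 5t^2 - 6t + 3

Write f(t) = at^2 + bt + c. Substituting each data point gives a linear system:
  16a + 4b + c = 59
  81a + 9b + c = 354
  100a + 10b + c = 443
Solving the system yields a = 5, b = -6, c = 3.
So f(t) = 5t^2 - 6t + 3.
Check: f(4) = 59. ✓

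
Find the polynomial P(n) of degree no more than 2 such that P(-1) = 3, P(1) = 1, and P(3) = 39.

P(n) = 5n^2 - n - 3

Using the Lagrange interpolation formula with nodes -1, 1, 3:
  L_0(n) = (n - 1)(n - 3) / 8
  L_1(n) = (n + 1)(n - 3) / -4
  L_2(n) = (n + 1)(n - 1) / 8
Then P(n) = 3·L_0(n) + 1·L_1(n) + 39·L_2(n).
Expanding and collecting terms gives P(n) = 5n^2 - n - 3.
Check: P(3) = 39. ✓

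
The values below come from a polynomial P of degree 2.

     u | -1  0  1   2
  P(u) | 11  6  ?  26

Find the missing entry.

The 3 known points determine the degree-2 polynomial uniquely.
Write P(u) = au^2 + bu + c. Substituting each data point gives a linear system:
  a - b + c = 11
  c = 6
  4a + 2b + c = 26
Solving the system yields a = 5, b = 0, c = 6.
So P(u) = 5u^2 + 6.
Then P(1) = 11.

11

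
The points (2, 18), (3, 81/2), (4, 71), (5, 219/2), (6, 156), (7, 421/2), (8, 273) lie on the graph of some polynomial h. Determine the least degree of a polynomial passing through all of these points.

2

Forward differences of the values at x = 2, 3, 4, 5, 6, 7, 8:
  h  : 18  81/2  71  219/2  156  421/2  273
  Δ  : 45/2  61/2  77/2  93/2  109/2  125/2
  Δ^2: 8  8  8  8  8
  Δ^3: 0  0  0  0
  Δ^4: 0  0  0
  Δ^5: 0  0
  Δ^6: 0
The second differences are constant (8) and nonzero, while all higher differences vanish, so the minimal degree is 2.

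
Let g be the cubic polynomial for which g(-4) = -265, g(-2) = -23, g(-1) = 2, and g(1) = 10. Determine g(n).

g(n) = 5n^3 + 3n^2 - n + 3

Write g(n) = an^3 + bn^2 + cn + d. Substituting each data point gives a linear system:
  -64a + 16b - 4c + d = -265
  -8a + 4b - 2c + d = -23
  -a + b - c + d = 2
  a + b + c + d = 10
Solving the system yields a = 5, b = 3, c = -1, d = 3.
So g(n) = 5n³ + 3n² - n + 3.
Check: g(-2) = -23. ✓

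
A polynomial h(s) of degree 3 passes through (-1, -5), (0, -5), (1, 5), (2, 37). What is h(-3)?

-23

Using the Lagrange interpolation formula with nodes -1, 0, 1, 2:
  L_0(s) = s(s - 1)(s - 2) / -6
  L_1(s) = (s + 1)(s - 1)(s - 2) / 2
  L_2(s) = (s + 1)s(s - 2) / -2
  L_3(s) = (s + 1)s(s - 1) / 6
Then h(s) = -5·L_0(s) - 5·L_1(s) + 5·L_2(s) + 37·L_3(s).
Expanding and collecting terms gives h(s) = 2s^3 + 5s^2 + 3s - 5.
Evaluating at s = -3: h(-3) = -23.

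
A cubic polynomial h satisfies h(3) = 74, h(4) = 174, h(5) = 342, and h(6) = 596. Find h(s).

Write h(s) = as^3 + bs^2 + cs + d. Substituting each data point gives a linear system:
  27a + 9b + 3c + d = 74
  64a + 16b + 4c + d = 174
  125a + 25b + 5c + d = 342
  216a + 36b + 6c + d = 596
Solving the system yields a = 3, b = -2, c = 3, d = 2.
So h(s) = 3s^3 - 2s^2 + 3s + 2.
Check: h(3) = 74. ✓

h(s) = 3s^3 - 2s^2 + 3s + 2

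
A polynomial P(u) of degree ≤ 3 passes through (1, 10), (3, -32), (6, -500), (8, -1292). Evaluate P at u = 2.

4

Write P(u) = au^3 + bu^2 + cu + d. Substituting each data point gives a linear system:
  a + b + c + d = 10
  27a + 9b + 3c + d = -32
  216a + 36b + 6c + d = -500
  512a + 64b + 8c + d = -1292
Solving the system yields a = -3, b = 3, c = 6, d = 4.
So P(u) = -3u^3 + 3u^2 + 6u + 4.
Then P(2) = 4.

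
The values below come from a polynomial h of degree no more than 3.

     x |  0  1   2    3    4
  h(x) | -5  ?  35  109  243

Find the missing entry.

3

On equispaced nodes a degree-3 polynomial has vanishing fourth forward difference, so
  h(0) - 4·h(1) + 6·h(2) - 4·h(3) + h(4) = 0.
Substituting the known values and solving for h(1):
  -4·h(1) = -12
  h(1) = 3.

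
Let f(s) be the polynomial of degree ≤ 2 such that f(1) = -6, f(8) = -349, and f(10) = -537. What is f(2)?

-25

Write f(s) = as^2 + bs + c. Substituting each data point gives a linear system:
  a + b + c = -6
  64a + 8b + c = -349
  100a + 10b + c = -537
Solving the system yields a = -5, b = -4, c = 3.
So f(s) = -5s^2 - 4s + 3.
Then f(2) = -25.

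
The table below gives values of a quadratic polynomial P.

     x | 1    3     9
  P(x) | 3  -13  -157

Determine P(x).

P(x) = -2x^2 + 5

Write P(x) = ax^2 + bx + c. Substituting each data point gives a linear system:
  a + b + c = 3
  9a + 3b + c = -13
  81a + 9b + c = -157
Solving the system yields a = -2, b = 0, c = 5.
So P(x) = -2x^2 + 5.
Check: P(9) = -157. ✓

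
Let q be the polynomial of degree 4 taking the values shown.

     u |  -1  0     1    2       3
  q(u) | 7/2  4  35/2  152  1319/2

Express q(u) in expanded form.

Write q(u) = au^4 + bu^3 + cu^2 + du + e. Substituting each data point gives a linear system:
  a - b + c - d + e = 7/2
  e = 4
  a + b + c + d + e = 35/2
  16a + 8b + 4c + 2d + e = 152
  81a + 27b + 9c + 3d + e = 1319/2
Solving the system yields a = 6, b = 6, c = 1/2, d = 1, e = 4.
So q(u) = 6u^4 + 6u^3 + (1/2)u^2 + u + 4.
Check: q(3) = 1319/2. ✓

q(u) = 6u^4 + 6u^3 + (1/2)u^2 + u + 4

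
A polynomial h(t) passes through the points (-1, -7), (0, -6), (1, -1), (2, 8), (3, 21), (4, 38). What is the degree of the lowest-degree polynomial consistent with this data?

2

Forward differences of the values at t = -1, 0, 1, 2, 3, 4:
  h  : -7  -6  -1  8  21  38
  Δ  : 1  5  9  13  17
  Δ^2: 4  4  4  4
  Δ^3: 0  0  0
  Δ^4: 0  0
  Δ^5: 0
The second differences are constant (4) and nonzero, while all higher differences vanish, so the minimal degree is 2.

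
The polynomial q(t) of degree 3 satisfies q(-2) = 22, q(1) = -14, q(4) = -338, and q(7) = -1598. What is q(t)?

q(t) = -4t^3 - 4t^2 - 4t - 2

Using the Lagrange interpolation formula with nodes -2, 1, 4, 7:
  L_0(t) = (t - 1)(t - 4)(t - 7) / -162
  L_1(t) = (t + 2)(t - 4)(t - 7) / 54
  L_2(t) = (t + 2)(t - 1)(t - 7) / -54
  L_3(t) = (t + 2)(t - 1)(t - 4) / 162
Then q(t) = 22·L_0(t) - 14·L_1(t) - 338·L_2(t) - 1598·L_3(t).
Expanding and collecting terms gives q(t) = -4t³ - 4t² - 4t - 2.
Check: q(7) = -1598. ✓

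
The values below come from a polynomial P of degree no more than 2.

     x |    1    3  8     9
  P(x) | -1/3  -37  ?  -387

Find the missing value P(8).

The 3 known points determine the degree-2 polynomial uniquely.
Write P(x) = ax^2 + bx + c. Substituting each data point gives a linear system:
  a + b + c = -1/3
  9a + 3b + c = -37
  81a + 9b + c = -387
Solving the system yields a = -5, b = 5/3, c = 3.
So P(x) = -5x² + (5/3)x + 3.
Then P(8) = -911/3.

-911/3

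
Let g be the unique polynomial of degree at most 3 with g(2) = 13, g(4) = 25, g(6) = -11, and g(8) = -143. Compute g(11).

-626

Forward differences of the values at x = 2, 4, 6, 8:
  g  : 13  25  -11  -143
  Δ  : 12  -36  -132
  Δ^2: -48  -96
  Δ^3: -48
The third differences are constant, confirming degree 3.
Interpolating (Newton forward form) and evaluating at x = 11 gives g(11) = -626.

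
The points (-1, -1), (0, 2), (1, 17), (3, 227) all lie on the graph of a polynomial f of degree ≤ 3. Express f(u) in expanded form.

f(u) = 6u^3 + 6u^2 + 3u + 2

Using the Lagrange interpolation formula with nodes -1, 0, 1, 3:
  L_0(u) = u(u - 1)(u - 3) / -8
  L_1(u) = (u + 1)(u - 1)(u - 3) / 3
  L_2(u) = (u + 1)u(u - 3) / -4
  L_3(u) = (u + 1)u(u - 1) / 24
Then f(u) = -1·L_0(u) + 2·L_1(u) + 17·L_2(u) + 227·L_3(u).
Expanding and collecting terms gives f(u) = 6u^3 + 6u^2 + 3u + 2.
Check: f(1) = 17. ✓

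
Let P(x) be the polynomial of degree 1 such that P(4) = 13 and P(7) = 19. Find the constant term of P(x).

Write P(x) = ax + b. Substituting each data point gives a linear system:
  4a + b = 13
  7a + b = 19
Solving the system yields a = 2, b = 5.
So P(x) = 2x + 5.
The constant term is 5.

5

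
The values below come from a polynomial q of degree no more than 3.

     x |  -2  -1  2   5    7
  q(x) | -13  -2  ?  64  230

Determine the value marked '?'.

-5

The 4 known points determine the degree-3 polynomial uniquely.
Write q(x) = ax^3 + bx^2 + cx + d. Substituting each data point gives a linear system:
  -8a + 4b - 2c + d = -13
  -a + b - c + d = -2
  125a + 25b + 5c + d = 64
  343a + 49b + 7c + d = 230
Solving the system yields a = 1, b = -2, c = -2, d = -1.
So q(x) = x³ - 2x² - 2x - 1.
Then q(2) = -5.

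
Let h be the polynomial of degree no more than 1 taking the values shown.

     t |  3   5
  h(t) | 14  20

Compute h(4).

Using the Lagrange interpolation formula with nodes 3, 5:
  L_0(t) = (t - 5) / -2
  L_1(t) = (t - 3) / 2
Then h(t) = 14·L_0(t) + 20·L_1(t).
Expanding and collecting terms gives h(t) = 3t + 5.
Evaluating at t = 4: h(4) = 17.

17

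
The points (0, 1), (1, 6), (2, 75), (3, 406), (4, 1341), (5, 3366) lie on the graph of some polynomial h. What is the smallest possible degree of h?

4

Forward differences of the values at x = 0, 1, 2, 3, 4, 5:
  h  : 1  6  75  406  1341  3366
  Δ  : 5  69  331  935  2025
  Δ^2: 64  262  604  1090
  Δ^3: 198  342  486
  Δ^4: 144  144
  Δ^5: 0
The fourth differences are constant (144) and nonzero, while all higher differences vanish, so the minimal degree is 4.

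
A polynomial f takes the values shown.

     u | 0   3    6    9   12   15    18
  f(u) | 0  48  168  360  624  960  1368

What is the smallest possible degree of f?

2

Forward differences of the values at u = 0, 3, 6, 9, 12, 15, 18:
  f  : 0  48  168  360  624  960  1368
  Δ  : 48  120  192  264  336  408
  Δ^2: 72  72  72  72  72
  Δ^3: 0  0  0  0
  Δ^4: 0  0  0
  Δ^5: 0  0
  Δ^6: 0
The second differences are constant (72) and nonzero, while all higher differences vanish, so the minimal degree is 2.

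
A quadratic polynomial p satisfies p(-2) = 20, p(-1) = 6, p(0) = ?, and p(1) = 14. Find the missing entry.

On equispaced nodes a degree-2 polynomial has vanishing third forward difference, so
  - p(-2) + 3·p(-1) - 3·p(0) + p(1) = 0.
Substituting the known values and solving for p(0):
  -3·p(0) = -12
  p(0) = 4.

4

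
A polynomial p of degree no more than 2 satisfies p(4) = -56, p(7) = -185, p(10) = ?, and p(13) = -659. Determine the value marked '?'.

On equispaced nodes a degree-2 polynomial has vanishing third forward difference, so
  - p(4) + 3·p(7) - 3·p(10) + p(13) = 0.
Substituting the known values and solving for p(10):
  -3·p(10) = 1158
  p(10) = -386.

-386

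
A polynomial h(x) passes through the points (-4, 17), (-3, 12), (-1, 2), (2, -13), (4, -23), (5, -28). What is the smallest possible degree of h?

1

Divided differences on the nodes -4, -3, -1, 2, 4, 5:
  order 0: 17  12  2  -13  -23  -28
  order 1: -5  -5  -5  -5  -5
  order 2: 0  0  0  0
  order 3: 0  0  0
  order 4: 0  0
  order 5: 0
The order-1 divided differences are all -5 (nonzero) and every higher order vanishes, so the data lies on a polynomial of degree exactly 1.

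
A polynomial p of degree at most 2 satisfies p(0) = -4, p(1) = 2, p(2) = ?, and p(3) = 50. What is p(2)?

20

The 3 known points determine the degree-2 polynomial uniquely.
Write p(n) = an^2 + bn + c. Substituting each data point gives a linear system:
  c = -4
  a + b + c = 2
  9a + 3b + c = 50
Solving the system yields a = 6, b = 0, c = -4.
So p(n) = 6n^2 - 4.
Then p(2) = 20.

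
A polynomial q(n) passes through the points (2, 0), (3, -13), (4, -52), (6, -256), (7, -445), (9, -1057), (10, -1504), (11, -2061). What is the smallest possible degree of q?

Divided differences on the nodes 2, 3, 4, 6, 7, 9, 10, 11:
  order 0: 0  -13  -52  -256  -445  -1057  -1504  -2061
  order 1: -13  -39  -102  -189  -306  -447  -557
  order 2: -13  -21  -29  -39  -47  -55
  order 3: -2  -2  -2  -2  -2
  order 4: 0  0  0  0
  order 5: 0  0  0
  order 6: 0  0
  order 7: 0
The order-3 divided differences are all -2 (nonzero) and every higher order vanishes, so the data lies on a polynomial of degree exactly 3.

3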